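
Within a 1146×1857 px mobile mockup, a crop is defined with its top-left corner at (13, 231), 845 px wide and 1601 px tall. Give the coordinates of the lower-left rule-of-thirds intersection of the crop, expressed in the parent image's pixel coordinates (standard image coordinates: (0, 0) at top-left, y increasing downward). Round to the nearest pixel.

(295, 1298)

One third of the crop width 845 is 281.67 px.
One third of the crop height 1601 is 533.67 px.
The lower-left point is one-third across and two-thirds down within the crop:
x = 13 + 1 × 281.67 ≈ 295; y = 231 + 2 × 533.67 ≈ 1298.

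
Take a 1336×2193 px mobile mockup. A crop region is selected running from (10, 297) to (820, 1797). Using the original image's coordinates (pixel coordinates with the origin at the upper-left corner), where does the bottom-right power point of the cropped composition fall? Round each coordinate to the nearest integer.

x = 550 px, y = 1297 px

Crop width = 820 − 10 = 810 px; one third is 270.00 px.
Crop height = 1797 − 297 = 1500 px; one third is 500.00 px.
The bottom-right point is two-thirds across and two-thirds down within the crop:
x = 10 + 2 × 270.00 ≈ 550; y = 297 + 2 × 500.00 ≈ 1297.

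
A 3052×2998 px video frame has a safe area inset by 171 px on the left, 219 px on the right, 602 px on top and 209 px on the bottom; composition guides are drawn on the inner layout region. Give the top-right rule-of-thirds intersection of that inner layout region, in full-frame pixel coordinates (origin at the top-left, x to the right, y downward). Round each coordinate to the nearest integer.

Content width = 3052 − 171 − 219 = 2662 px; content height = 2998 − 602 − 209 = 2187 px.
Top-right is two-thirds across and one-third down within the inner layout region.
x = 171 + 2 × 2662/3 = 171 + 1774.67 ≈ 1946
y = 602 + 1 × 2187/3 = 602 + 729.00 ≈ 1331

(1946, 1331)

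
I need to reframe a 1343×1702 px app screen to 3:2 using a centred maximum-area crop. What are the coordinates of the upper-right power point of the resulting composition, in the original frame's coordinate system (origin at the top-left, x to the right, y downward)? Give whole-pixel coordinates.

x = 895 px, y = 702 px

1343/1702 < 3/2, so the 3:2 crop keeps the full width 1343 and trims height to 1343 × 2/3 = 895.33 px.
Top offset = (1702 − 895.33)/2 = 403.33 px; left offset = 0.
Upper-right is two-thirds across and one-third down within the crop:
x = 0.00 + 2 × 1343.00/3 ≈ 895; y = 403.33 + 1 × 895.33/3 ≈ 702.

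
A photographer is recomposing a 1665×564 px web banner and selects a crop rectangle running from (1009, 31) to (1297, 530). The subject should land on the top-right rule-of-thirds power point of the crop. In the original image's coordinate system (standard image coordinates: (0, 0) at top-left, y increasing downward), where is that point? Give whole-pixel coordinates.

Crop width = 1297 − 1009 = 288 px; one third is 96.00 px.
Crop height = 530 − 31 = 499 px; one third is 166.33 px.
The top-right point is two-thirds across and one-third down within the crop:
x = 1009 + 2 × 96.00 ≈ 1201; y = 31 + 1 × 166.33 ≈ 197.

(1201, 197)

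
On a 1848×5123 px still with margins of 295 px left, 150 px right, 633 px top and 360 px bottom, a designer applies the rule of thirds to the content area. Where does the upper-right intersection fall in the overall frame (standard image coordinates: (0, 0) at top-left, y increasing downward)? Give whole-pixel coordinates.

(1230, 2010)

Content width = 1848 − 295 − 150 = 1403 px; content height = 5123 − 633 − 360 = 4130 px.
Upper-right is two-thirds across and one-third down within the content area.
x = 295 + 2 × 1403/3 = 295 + 935.33 ≈ 1230
y = 633 + 1 × 4130/3 = 633 + 1376.67 ≈ 2010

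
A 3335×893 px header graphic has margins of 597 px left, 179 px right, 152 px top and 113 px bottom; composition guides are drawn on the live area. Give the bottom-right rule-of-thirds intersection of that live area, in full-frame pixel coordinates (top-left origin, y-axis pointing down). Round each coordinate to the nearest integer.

(2303, 571)

Content width = 3335 − 597 − 179 = 2559 px; content height = 893 − 152 − 113 = 628 px.
Bottom-right is two-thirds across and two-thirds down within the live area.
x = 597 + 2 × 2559/3 = 597 + 1706.00 ≈ 2303
y = 152 + 2 × 628/3 = 152 + 418.67 ≈ 571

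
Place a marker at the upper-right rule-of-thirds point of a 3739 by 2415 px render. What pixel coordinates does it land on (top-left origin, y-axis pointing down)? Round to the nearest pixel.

(2493, 805)

The upper-right point sits two-thirds of the way across and one-third of the way down.
x = 2 × 3739/3 ≈ 2493; y = 1 × 2415/3 ≈ 805.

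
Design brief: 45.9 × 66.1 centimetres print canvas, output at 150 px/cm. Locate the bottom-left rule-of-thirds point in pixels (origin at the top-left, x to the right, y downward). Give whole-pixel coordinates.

In pixels the canvas is 45.9 × 150 = 6885 wide and 66.1 × 150 = 9915 tall.
The bottom-left point is one-third across and two-thirds down:
x = 1 × 6885/3 ≈ 2295; y = 2 × 9915/3 ≈ 6610.

(2295, 6610)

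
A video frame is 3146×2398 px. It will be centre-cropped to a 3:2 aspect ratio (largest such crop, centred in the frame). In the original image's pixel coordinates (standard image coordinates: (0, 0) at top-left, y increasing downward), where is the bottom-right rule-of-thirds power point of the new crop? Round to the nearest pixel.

3146/2398 < 3/2, so the 3:2 crop keeps the full width 3146 and trims height to 3146 × 2/3 = 2097.33 px.
Top offset = (2398 − 2097.33)/2 = 150.33 px; left offset = 0.
Bottom-right is two-thirds across and two-thirds down within the crop:
x = 0.00 + 2 × 3146.00/3 ≈ 2097; y = 150.33 + 2 × 2097.33/3 ≈ 1549.

(2097, 1549)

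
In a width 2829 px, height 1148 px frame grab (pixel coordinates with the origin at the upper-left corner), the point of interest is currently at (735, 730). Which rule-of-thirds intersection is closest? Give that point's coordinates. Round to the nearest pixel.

x = 943 px, y = 765 px

Third lines: x ∈ {943, 1886}, y ∈ {383, 765}.
735 is closer to x = 943; 730 is closer to y = 765.
So the nearest intersection is the lower-left power point.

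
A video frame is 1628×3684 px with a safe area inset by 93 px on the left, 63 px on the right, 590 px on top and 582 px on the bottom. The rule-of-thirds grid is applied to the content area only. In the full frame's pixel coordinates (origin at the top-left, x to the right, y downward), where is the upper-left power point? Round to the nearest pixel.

Content width = 1628 − 93 − 63 = 1472 px; content height = 3684 − 590 − 582 = 2512 px.
Upper-left is one-third across and one-third down within the content area.
x = 93 + 1 × 1472/3 = 93 + 490.67 ≈ 584
y = 590 + 1 × 2512/3 = 590 + 837.33 ≈ 1427

x = 584 px, y = 1427 px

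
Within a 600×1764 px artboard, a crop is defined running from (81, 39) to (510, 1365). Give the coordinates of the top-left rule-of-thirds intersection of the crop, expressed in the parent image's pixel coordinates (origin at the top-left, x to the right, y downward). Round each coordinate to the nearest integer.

Crop width = 510 − 81 = 429 px; one third is 143.00 px.
Crop height = 1365 − 39 = 1326 px; one third is 442.00 px.
The top-left point is one-third across and one-third down within the crop:
x = 81 + 1 × 143.00 ≈ 224; y = 39 + 1 × 442.00 ≈ 481.

(224, 481)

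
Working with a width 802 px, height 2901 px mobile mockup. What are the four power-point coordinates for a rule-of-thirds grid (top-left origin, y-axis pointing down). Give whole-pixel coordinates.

One third of 802 is 267.33; one third of 2901 is 967.
Vertical third lines at x = 267 and x = 535; horizontal third lines at y = 967 and y = 1934.

(267, 967), (535, 967), (267, 1934), (535, 1934)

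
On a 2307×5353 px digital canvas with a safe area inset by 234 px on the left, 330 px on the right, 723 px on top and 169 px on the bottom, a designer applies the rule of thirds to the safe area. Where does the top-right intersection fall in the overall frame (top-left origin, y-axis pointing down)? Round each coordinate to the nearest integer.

(1396, 2210)

Content width = 2307 − 234 − 330 = 1743 px; content height = 5353 − 723 − 169 = 4461 px.
Top-right is two-thirds across and one-third down within the safe area.
x = 234 + 2 × 1743/3 = 234 + 1162.00 ≈ 1396
y = 723 + 1 × 4461/3 = 723 + 1487.00 ≈ 2210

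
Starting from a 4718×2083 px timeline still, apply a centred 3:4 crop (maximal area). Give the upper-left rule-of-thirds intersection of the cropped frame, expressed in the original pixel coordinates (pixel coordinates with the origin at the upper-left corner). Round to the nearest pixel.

(2099, 694)

4718/2083 > 3/4, so the 3:4 crop keeps the full height 2083 and trims width to 2083 × 3/4 = 1562.25 px.
Left offset = (4718 − 1562.25)/2 = 1577.88 px; top offset = 0.
Upper-left is one-third across and one-third down within the crop:
x = 1577.88 + 1 × 1562.25/3 ≈ 2099; y = 0.00 + 1 × 2083.00/3 ≈ 694.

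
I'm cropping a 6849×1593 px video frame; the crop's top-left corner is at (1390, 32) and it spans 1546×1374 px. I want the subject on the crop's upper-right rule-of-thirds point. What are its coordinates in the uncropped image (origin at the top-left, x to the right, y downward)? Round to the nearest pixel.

(2421, 490)

One third of the crop width 1546 is 515.33 px.
One third of the crop height 1374 is 458.00 px.
The upper-right point is two-thirds across and one-third down within the crop:
x = 1390 + 2 × 515.33 ≈ 2421; y = 32 + 1 × 458.00 ≈ 490.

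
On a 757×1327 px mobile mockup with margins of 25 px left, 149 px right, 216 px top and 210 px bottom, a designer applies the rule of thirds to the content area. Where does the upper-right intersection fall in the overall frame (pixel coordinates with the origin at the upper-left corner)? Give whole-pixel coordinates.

x = 414 px, y = 516 px

Content width = 757 − 25 − 149 = 583 px; content height = 1327 − 216 − 210 = 901 px.
Upper-right is two-thirds across and one-third down within the content area.
x = 25 + 2 × 583/3 = 25 + 388.67 ≈ 414
y = 216 + 1 × 901/3 = 216 + 300.33 ≈ 516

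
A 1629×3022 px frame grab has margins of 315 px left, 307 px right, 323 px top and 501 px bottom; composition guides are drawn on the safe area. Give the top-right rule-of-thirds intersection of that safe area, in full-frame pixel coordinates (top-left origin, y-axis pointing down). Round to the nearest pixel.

Content width = 1629 − 315 − 307 = 1007 px; content height = 3022 − 323 − 501 = 2198 px.
Top-right is two-thirds across and one-third down within the safe area.
x = 315 + 2 × 1007/3 = 315 + 671.33 ≈ 986
y = 323 + 1 × 2198/3 = 323 + 732.67 ≈ 1056

(986, 1056)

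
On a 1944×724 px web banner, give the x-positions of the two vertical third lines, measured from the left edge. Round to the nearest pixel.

1944 / 3 = 648, so the vertical lines sit at one and two thirds of 1944.

648 px and 1296 px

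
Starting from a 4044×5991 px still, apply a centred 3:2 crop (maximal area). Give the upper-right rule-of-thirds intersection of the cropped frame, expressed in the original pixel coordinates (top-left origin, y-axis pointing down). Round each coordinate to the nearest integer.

4044/5991 < 3/2, so the 3:2 crop keeps the full width 4044 and trims height to 4044 × 2/3 = 2696.00 px.
Top offset = (5991 − 2696.00)/2 = 1647.50 px; left offset = 0.
Upper-right is two-thirds across and one-third down within the crop:
x = 0.00 + 2 × 4044.00/3 ≈ 2696; y = 1647.50 + 1 × 2696.00/3 ≈ 2546.

(2696, 2546)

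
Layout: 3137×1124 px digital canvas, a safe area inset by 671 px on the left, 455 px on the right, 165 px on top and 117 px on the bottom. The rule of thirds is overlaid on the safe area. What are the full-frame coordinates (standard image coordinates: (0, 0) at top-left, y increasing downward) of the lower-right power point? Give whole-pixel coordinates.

(2012, 726)

Content width = 3137 − 671 − 455 = 2011 px; content height = 1124 − 165 − 117 = 842 px.
Lower-right is two-thirds across and two-thirds down within the safe area.
x = 671 + 2 × 2011/3 = 671 + 1340.67 ≈ 2012
y = 165 + 2 × 842/3 = 165 + 561.33 ≈ 726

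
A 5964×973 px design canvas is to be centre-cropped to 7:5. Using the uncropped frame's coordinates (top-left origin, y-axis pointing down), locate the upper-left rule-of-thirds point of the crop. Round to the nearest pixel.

5964/973 > 7/5, so the 7:5 crop keeps the full height 973 and trims width to 973 × 7/5 = 1362.20 px.
Left offset = (5964 − 1362.20)/2 = 2300.90 px; top offset = 0.
Upper-left is one-third across and one-third down within the crop:
x = 2300.90 + 1 × 1362.20/3 ≈ 2755; y = 0.00 + 1 × 973.00/3 ≈ 324.

(2755, 324)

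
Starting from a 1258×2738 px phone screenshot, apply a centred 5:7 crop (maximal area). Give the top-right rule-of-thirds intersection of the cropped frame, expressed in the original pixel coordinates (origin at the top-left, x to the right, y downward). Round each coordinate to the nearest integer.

1258/2738 < 5/7, so the 5:7 crop keeps the full width 1258 and trims height to 1258 × 7/5 = 1761.20 px.
Top offset = (2738 − 1761.20)/2 = 488.40 px; left offset = 0.
Top-right is two-thirds across and one-third down within the crop:
x = 0.00 + 2 × 1258.00/3 ≈ 839; y = 488.40 + 1 × 1761.20/3 ≈ 1075.

(839, 1075)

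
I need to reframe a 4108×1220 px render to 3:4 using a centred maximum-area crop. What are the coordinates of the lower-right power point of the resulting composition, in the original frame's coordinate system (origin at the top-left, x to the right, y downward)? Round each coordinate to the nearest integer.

4108/1220 > 3/4, so the 3:4 crop keeps the full height 1220 and trims width to 1220 × 3/4 = 915.00 px.
Left offset = (4108 − 915.00)/2 = 1596.50 px; top offset = 0.
Lower-right is two-thirds across and two-thirds down within the crop:
x = 1596.50 + 2 × 915.00/3 ≈ 2207; y = 0.00 + 2 × 1220.00/3 ≈ 813.

x = 2207 px, y = 813 px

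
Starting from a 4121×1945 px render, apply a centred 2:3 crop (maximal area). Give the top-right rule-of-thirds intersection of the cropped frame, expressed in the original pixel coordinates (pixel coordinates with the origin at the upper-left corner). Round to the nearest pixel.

4121/1945 > 2/3, so the 2:3 crop keeps the full height 1945 and trims width to 1945 × 2/3 = 1296.67 px.
Left offset = (4121 − 1296.67)/2 = 1412.17 px; top offset = 0.
Top-right is two-thirds across and one-third down within the crop:
x = 1412.17 + 2 × 1296.67/3 ≈ 2277; y = 0.00 + 1 × 1945.00/3 ≈ 648.

x = 2277 px, y = 648 px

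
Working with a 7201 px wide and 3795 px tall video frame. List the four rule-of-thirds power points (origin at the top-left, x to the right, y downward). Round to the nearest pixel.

(2400, 1265), (4801, 1265), (2400, 2530), (4801, 2530)

One third of 7201 is 2400.33; one third of 3795 is 1265.
Vertical third lines at x = 2400 and x = 4801; horizontal third lines at y = 1265 and y = 2530.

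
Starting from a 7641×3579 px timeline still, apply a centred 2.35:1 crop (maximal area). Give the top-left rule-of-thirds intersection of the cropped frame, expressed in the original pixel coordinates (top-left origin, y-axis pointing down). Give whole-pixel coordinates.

(2547, 1248)

7641/3579 < 2.35/1, so the 2.35:1 crop keeps the full width 7641 and trims height to 7641 × 1/2.35 = 3251.49 px.
Top offset = (3579 − 3251.49)/2 = 163.76 px; left offset = 0.
Top-left is one-third across and one-third down within the crop:
x = 0.00 + 1 × 7641.00/3 ≈ 2547; y = 163.76 + 1 × 3251.49/3 ≈ 1248.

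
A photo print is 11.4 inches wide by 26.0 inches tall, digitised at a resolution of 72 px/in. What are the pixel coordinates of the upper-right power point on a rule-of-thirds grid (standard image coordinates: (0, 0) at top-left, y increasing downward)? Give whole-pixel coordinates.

(547, 624)

In pixels the canvas is 11.4 × 72 = 820.8 wide and 26.0 × 72 = 1872 tall.
The upper-right point is two-thirds across and one-third down:
x = 2 × 820.8/3 ≈ 547; y = 1 × 1872/3 ≈ 624.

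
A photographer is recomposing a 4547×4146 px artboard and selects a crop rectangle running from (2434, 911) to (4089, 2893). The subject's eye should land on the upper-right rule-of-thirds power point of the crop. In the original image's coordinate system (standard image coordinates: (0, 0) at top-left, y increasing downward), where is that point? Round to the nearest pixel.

x = 3537 px, y = 1572 px

Crop width = 4089 − 2434 = 1655 px; one third is 551.67 px.
Crop height = 2893 − 911 = 1982 px; one third is 660.67 px.
The upper-right point is two-thirds across and one-third down within the crop:
x = 2434 + 2 × 551.67 ≈ 3537; y = 911 + 1 × 660.67 ≈ 1572.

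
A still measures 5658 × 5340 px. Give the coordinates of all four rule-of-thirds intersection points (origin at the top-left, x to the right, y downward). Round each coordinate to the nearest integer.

One third of 5658 is 1886; one third of 5340 is 1780.
Vertical third lines at x = 1886 and x = 3772; horizontal third lines at y = 1780 and y = 3560.

(1886, 1780), (3772, 1780), (1886, 3560), (3772, 3560)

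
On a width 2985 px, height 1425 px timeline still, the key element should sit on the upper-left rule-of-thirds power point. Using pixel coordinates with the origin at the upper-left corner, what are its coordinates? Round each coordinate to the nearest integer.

(995, 475)

The upper-left point sits one-third of the way across and one-third of the way down.
x = 1 × 2985/3 ≈ 995; y = 1 × 1425/3 ≈ 475.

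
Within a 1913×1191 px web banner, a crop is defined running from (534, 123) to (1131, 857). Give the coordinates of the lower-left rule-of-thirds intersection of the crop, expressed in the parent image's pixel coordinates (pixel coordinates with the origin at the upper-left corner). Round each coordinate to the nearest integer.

(733, 612)

Crop width = 1131 − 534 = 597 px; one third is 199.00 px.
Crop height = 857 − 123 = 734 px; one third is 244.67 px.
The lower-left point is one-third across and two-thirds down within the crop:
x = 534 + 1 × 199.00 ≈ 733; y = 123 + 2 × 244.67 ≈ 612.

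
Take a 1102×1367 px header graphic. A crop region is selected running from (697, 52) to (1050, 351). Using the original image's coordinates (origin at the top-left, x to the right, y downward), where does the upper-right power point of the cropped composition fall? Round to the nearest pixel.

Crop width = 1050 − 697 = 353 px; one third is 117.67 px.
Crop height = 351 − 52 = 299 px; one third is 99.67 px.
The upper-right point is two-thirds across and one-third down within the crop:
x = 697 + 2 × 117.67 ≈ 932; y = 52 + 1 × 99.67 ≈ 152.

x = 932 px, y = 152 px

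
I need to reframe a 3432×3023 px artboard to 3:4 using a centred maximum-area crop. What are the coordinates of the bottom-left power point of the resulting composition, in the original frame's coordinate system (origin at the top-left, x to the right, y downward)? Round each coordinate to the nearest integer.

3432/3023 > 3/4, so the 3:4 crop keeps the full height 3023 and trims width to 3023 × 3/4 = 2267.25 px.
Left offset = (3432 − 2267.25)/2 = 582.38 px; top offset = 0.
Bottom-left is one-third across and two-thirds down within the crop:
x = 582.38 + 1 × 2267.25/3 ≈ 1338; y = 0.00 + 2 × 3023.00/3 ≈ 2015.

(1338, 2015)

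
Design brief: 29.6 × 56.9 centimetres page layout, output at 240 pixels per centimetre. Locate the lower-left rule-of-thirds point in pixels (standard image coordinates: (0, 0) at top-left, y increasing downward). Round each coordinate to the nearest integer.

(2368, 9104)

In pixels the canvas is 29.6 × 240 = 7104 wide and 56.9 × 240 = 13656 tall.
The lower-left point is one-third across and two-thirds down:
x = 1 × 7104/3 ≈ 2368; y = 2 × 13656/3 ≈ 9104.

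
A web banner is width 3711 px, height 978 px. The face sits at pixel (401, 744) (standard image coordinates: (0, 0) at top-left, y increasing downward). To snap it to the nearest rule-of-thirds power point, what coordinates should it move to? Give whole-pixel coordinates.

(1237, 652)

Third lines: x ∈ {1237, 2474}, y ∈ {326, 652}.
401 is closer to x = 1237; 744 is closer to y = 652.
So the nearest intersection is the lower-left power point.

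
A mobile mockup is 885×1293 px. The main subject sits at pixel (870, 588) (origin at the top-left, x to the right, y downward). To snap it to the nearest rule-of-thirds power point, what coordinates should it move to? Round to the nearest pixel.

Third lines: x ∈ {295, 590}, y ∈ {431, 862}.
870 is closer to x = 590; 588 is closer to y = 431.
So the nearest intersection is the upper-right power point.

x = 590 px, y = 431 px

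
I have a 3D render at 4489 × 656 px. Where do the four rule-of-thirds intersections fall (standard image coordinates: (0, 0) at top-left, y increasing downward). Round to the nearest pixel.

One third of 4489 is 1496.33; one third of 656 is 218.67.
Vertical third lines at x = 1496 and x = 2993; horizontal third lines at y = 219 and y = 437.

(1496, 219), (2993, 219), (1496, 437), (2993, 437)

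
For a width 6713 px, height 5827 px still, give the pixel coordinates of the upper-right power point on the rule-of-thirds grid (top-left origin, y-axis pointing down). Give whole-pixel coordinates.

x = 4475 px, y = 1942 px

The upper-right point sits two-thirds of the way across and one-third of the way down.
x = 2 × 6713/3 ≈ 4475; y = 1 × 5827/3 ≈ 1942.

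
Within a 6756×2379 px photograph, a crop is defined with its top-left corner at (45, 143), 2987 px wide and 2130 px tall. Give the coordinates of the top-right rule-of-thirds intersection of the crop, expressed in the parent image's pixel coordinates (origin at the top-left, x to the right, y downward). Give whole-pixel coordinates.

x = 2036 px, y = 853 px

One third of the crop width 2987 is 995.67 px.
One third of the crop height 2130 is 710.00 px.
The top-right point is two-thirds across and one-third down within the crop:
x = 45 + 2 × 995.67 ≈ 2036; y = 143 + 1 × 710.00 ≈ 853.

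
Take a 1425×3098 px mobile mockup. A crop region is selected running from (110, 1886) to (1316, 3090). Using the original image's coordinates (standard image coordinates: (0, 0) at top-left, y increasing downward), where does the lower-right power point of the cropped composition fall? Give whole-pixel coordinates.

(914, 2689)

Crop width = 1316 − 110 = 1206 px; one third is 402.00 px.
Crop height = 3090 − 1886 = 1204 px; one third is 401.33 px.
The lower-right point is two-thirds across and two-thirds down within the crop:
x = 110 + 2 × 402.00 ≈ 914; y = 1886 + 2 × 401.33 ≈ 2689.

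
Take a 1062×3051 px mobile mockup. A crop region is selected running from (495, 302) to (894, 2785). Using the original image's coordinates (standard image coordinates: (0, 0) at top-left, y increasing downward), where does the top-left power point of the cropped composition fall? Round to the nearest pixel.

Crop width = 894 − 495 = 399 px; one third is 133.00 px.
Crop height = 2785 − 302 = 2483 px; one third is 827.67 px.
The top-left point is one-third across and one-third down within the crop:
x = 495 + 1 × 133.00 ≈ 628; y = 302 + 1 × 827.67 ≈ 1130.

x = 628 px, y = 1130 px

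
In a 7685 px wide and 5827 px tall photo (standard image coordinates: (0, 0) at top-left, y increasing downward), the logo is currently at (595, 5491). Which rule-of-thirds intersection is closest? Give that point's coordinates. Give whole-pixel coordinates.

Third lines: x ∈ {2562, 5123}, y ∈ {1942, 3885}.
595 is closer to x = 2562; 5491 is closer to y = 3885.
So the nearest intersection is the lower-left power point.

(2562, 3885)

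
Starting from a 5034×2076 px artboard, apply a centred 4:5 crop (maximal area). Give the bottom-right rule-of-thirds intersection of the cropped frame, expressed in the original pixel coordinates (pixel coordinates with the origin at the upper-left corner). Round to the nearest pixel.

(2794, 1384)

5034/2076 > 4/5, so the 4:5 crop keeps the full height 2076 and trims width to 2076 × 4/5 = 1660.80 px.
Left offset = (5034 − 1660.80)/2 = 1686.60 px; top offset = 0.
Bottom-right is two-thirds across and two-thirds down within the crop:
x = 1686.60 + 2 × 1660.80/3 ≈ 2794; y = 0.00 + 2 × 2076.00/3 ≈ 1384.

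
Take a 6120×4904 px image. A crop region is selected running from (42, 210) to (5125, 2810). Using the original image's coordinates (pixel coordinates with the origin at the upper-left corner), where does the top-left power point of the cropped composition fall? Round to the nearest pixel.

x = 1736 px, y = 1077 px

Crop width = 5125 − 42 = 5083 px; one third is 1694.33 px.
Crop height = 2810 − 210 = 2600 px; one third is 866.67 px.
The top-left point is one-third across and one-third down within the crop:
x = 42 + 1 × 1694.33 ≈ 1736; y = 210 + 1 × 866.67 ≈ 1077.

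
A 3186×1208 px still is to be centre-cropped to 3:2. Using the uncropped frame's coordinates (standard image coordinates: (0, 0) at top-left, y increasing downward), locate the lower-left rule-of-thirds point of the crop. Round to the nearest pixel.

3186/1208 > 3/2, so the 3:2 crop keeps the full height 1208 and trims width to 1208 × 3/2 = 1812.00 px.
Left offset = (3186 − 1812.00)/2 = 687.00 px; top offset = 0.
Lower-left is one-third across and two-thirds down within the crop:
x = 687.00 + 1 × 1812.00/3 ≈ 1291; y = 0.00 + 2 × 1208.00/3 ≈ 805.

(1291, 805)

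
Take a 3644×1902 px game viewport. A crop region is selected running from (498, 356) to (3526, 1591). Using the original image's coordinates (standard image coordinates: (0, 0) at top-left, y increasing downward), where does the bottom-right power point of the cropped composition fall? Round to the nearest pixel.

x = 2517 px, y = 1179 px

Crop width = 3526 − 498 = 3028 px; one third is 1009.33 px.
Crop height = 1591 − 356 = 1235 px; one third is 411.67 px.
The bottom-right point is two-thirds across and two-thirds down within the crop:
x = 498 + 2 × 1009.33 ≈ 2517; y = 356 + 2 × 411.67 ≈ 1179.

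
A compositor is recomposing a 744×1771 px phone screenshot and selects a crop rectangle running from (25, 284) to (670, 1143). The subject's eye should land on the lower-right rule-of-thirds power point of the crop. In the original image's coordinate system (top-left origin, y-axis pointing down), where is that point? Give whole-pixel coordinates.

x = 455 px, y = 857 px

Crop width = 670 − 25 = 645 px; one third is 215.00 px.
Crop height = 1143 − 284 = 859 px; one third is 286.33 px.
The lower-right point is two-thirds across and two-thirds down within the crop:
x = 25 + 2 × 215.00 ≈ 455; y = 284 + 2 × 286.33 ≈ 857.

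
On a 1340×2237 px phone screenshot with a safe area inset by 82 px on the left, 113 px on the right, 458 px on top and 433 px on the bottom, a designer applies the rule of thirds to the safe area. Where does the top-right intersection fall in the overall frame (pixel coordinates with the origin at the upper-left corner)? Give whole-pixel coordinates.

x = 845 px, y = 907 px

Content width = 1340 − 82 − 113 = 1145 px; content height = 2237 − 458 − 433 = 1346 px.
Top-right is two-thirds across and one-third down within the safe area.
x = 82 + 2 × 1145/3 = 82 + 763.33 ≈ 845
y = 458 + 1 × 1346/3 = 458 + 448.67 ≈ 907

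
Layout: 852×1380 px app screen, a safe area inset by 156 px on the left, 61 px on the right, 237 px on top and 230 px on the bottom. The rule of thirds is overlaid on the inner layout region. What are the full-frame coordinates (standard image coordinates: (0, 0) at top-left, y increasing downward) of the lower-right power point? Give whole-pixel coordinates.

(579, 846)

Content width = 852 − 156 − 61 = 635 px; content height = 1380 − 237 − 230 = 913 px.
Lower-right is two-thirds across and two-thirds down within the inner layout region.
x = 156 + 2 × 635/3 = 156 + 423.33 ≈ 579
y = 237 + 2 × 913/3 = 237 + 608.67 ≈ 846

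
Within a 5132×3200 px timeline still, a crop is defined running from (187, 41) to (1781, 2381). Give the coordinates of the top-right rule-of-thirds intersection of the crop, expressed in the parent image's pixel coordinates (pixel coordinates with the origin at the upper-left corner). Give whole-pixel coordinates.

Crop width = 1781 − 187 = 1594 px; one third is 531.33 px.
Crop height = 2381 − 41 = 2340 px; one third is 780.00 px.
The top-right point is two-thirds across and one-third down within the crop:
x = 187 + 2 × 531.33 ≈ 1250; y = 41 + 1 × 780.00 ≈ 821.

(1250, 821)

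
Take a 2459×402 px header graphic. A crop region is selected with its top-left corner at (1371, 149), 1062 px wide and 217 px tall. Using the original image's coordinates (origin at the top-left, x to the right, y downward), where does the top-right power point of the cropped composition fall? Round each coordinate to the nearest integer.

(2079, 221)

One third of the crop width 1062 is 354.00 px.
One third of the crop height 217 is 72.33 px.
The top-right point is two-thirds across and one-third down within the crop:
x = 1371 + 2 × 354.00 ≈ 2079; y = 149 + 1 × 72.33 ≈ 221.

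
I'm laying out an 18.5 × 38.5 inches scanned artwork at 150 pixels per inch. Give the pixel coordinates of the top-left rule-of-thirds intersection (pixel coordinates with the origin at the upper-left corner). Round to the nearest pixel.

x = 925 px, y = 1925 px

In pixels the canvas is 18.5 × 150 = 2775 wide and 38.5 × 150 = 5775 tall.
The top-left point is one-third across and one-third down:
x = 1 × 2775/3 ≈ 925; y = 1 × 5775/3 ≈ 1925.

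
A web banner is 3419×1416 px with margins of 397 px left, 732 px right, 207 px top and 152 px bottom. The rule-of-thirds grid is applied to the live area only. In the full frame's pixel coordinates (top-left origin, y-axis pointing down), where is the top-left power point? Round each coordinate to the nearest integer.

Content width = 3419 − 397 − 732 = 2290 px; content height = 1416 − 207 − 152 = 1057 px.
Top-left is one-third across and one-third down within the live area.
x = 397 + 1 × 2290/3 = 397 + 763.33 ≈ 1160
y = 207 + 1 × 1057/3 = 207 + 352.33 ≈ 559

(1160, 559)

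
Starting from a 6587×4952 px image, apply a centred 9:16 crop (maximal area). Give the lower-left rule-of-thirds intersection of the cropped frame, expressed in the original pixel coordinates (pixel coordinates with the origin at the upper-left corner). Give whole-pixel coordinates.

6587/4952 > 9/16, so the 9:16 crop keeps the full height 4952 and trims width to 4952 × 9/16 = 2785.50 px.
Left offset = (6587 − 2785.50)/2 = 1900.75 px; top offset = 0.
Lower-left is one-third across and two-thirds down within the crop:
x = 1900.75 + 1 × 2785.50/3 ≈ 2829; y = 0.00 + 2 × 4952.00/3 ≈ 3301.

(2829, 3301)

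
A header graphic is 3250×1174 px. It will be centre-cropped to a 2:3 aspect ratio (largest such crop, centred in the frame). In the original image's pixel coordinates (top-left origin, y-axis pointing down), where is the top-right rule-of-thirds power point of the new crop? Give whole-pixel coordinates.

3250/1174 > 2/3, so the 2:3 crop keeps the full height 1174 and trims width to 1174 × 2/3 = 782.67 px.
Left offset = (3250 − 782.67)/2 = 1233.67 px; top offset = 0.
Top-right is two-thirds across and one-third down within the crop:
x = 1233.67 + 2 × 782.67/3 ≈ 1755; y = 0.00 + 1 × 1174.00/3 ≈ 391.

(1755, 391)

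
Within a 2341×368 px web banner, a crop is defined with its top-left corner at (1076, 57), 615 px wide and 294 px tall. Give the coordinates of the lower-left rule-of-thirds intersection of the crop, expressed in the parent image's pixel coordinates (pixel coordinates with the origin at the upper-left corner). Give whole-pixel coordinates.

x = 1281 px, y = 253 px

One third of the crop width 615 is 205.00 px.
One third of the crop height 294 is 98.00 px.
The lower-left point is one-third across and two-thirds down within the crop:
x = 1076 + 1 × 205.00 ≈ 1281; y = 57 + 2 × 98.00 ≈ 253.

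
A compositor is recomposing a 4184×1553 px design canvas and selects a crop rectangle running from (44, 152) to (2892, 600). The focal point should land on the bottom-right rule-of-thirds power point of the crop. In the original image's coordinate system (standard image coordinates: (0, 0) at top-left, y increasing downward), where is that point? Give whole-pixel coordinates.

(1943, 451)

Crop width = 2892 − 44 = 2848 px; one third is 949.33 px.
Crop height = 600 − 152 = 448 px; one third is 149.33 px.
The bottom-right point is two-thirds across and two-thirds down within the crop:
x = 44 + 2 × 949.33 ≈ 1943; y = 152 + 2 × 149.33 ≈ 451.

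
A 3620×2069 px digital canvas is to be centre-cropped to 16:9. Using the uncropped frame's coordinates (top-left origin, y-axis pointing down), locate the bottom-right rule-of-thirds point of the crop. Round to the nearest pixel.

3620/2069 < 16/9, so the 16:9 crop keeps the full width 3620 and trims height to 3620 × 9/16 = 2036.25 px.
Top offset = (2069 − 2036.25)/2 = 16.38 px; left offset = 0.
Bottom-right is two-thirds across and two-thirds down within the crop:
x = 0.00 + 2 × 3620.00/3 ≈ 2413; y = 16.38 + 2 × 2036.25/3 ≈ 1374.

x = 2413 px, y = 1374 px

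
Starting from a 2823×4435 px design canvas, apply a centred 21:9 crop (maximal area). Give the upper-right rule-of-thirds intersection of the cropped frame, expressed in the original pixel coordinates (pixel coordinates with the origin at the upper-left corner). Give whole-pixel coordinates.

2823/4435 < 21/9, so the 21:9 crop keeps the full width 2823 and trims height to 2823 × 9/21 = 1209.86 px.
Top offset = (4435 − 1209.86)/2 = 1612.57 px; left offset = 0.
Upper-right is two-thirds across and one-third down within the crop:
x = 0.00 + 2 × 2823.00/3 ≈ 1882; y = 1612.57 + 1 × 1209.86/3 ≈ 2016.

x = 1882 px, y = 2016 px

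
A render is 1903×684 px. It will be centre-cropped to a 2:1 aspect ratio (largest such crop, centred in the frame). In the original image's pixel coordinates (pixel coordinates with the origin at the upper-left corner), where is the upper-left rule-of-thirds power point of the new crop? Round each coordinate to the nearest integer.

1903/684 > 2/1, so the 2:1 crop keeps the full height 684 and trims width to 684 × 2/1 = 1368.00 px.
Left offset = (1903 − 1368.00)/2 = 267.50 px; top offset = 0.
Upper-left is one-third across and one-third down within the crop:
x = 267.50 + 1 × 1368.00/3 ≈ 724; y = 0.00 + 1 × 684.00/3 ≈ 228.

x = 724 px, y = 228 px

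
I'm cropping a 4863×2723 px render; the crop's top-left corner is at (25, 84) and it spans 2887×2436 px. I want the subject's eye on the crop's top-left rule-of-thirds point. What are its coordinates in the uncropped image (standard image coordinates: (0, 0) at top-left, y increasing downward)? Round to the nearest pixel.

One third of the crop width 2887 is 962.33 px.
One third of the crop height 2436 is 812.00 px.
The top-left point is one-third across and one-third down within the crop:
x = 25 + 1 × 962.33 ≈ 987; y = 84 + 1 × 812.00 ≈ 896.

(987, 896)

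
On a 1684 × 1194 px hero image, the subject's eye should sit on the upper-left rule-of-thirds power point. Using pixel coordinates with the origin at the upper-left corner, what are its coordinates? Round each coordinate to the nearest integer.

(561, 398)

The upper-left point sits one-third of the way across and one-third of the way down.
x = 1 × 1684/3 ≈ 561; y = 1 × 1194/3 ≈ 398.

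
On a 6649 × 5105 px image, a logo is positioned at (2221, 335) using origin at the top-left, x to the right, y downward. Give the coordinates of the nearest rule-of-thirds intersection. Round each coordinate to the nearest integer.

x = 2216 px, y = 1702 px

Third lines: x ∈ {2216, 4433}, y ∈ {1702, 3403}.
2221 is closer to x = 2216; 335 is closer to y = 1702.
So the nearest intersection is the upper-left power point.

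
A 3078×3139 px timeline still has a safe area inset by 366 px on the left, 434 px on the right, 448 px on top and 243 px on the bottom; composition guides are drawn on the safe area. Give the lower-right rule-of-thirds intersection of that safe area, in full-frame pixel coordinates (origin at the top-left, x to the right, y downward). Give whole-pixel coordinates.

x = 1885 px, y = 2080 px

Content width = 3078 − 366 − 434 = 2278 px; content height = 3139 − 448 − 243 = 2448 px.
Lower-right is two-thirds across and two-thirds down within the safe area.
x = 366 + 2 × 2278/3 = 366 + 1518.67 ≈ 1885
y = 448 + 2 × 2448/3 = 448 + 1632.00 ≈ 2080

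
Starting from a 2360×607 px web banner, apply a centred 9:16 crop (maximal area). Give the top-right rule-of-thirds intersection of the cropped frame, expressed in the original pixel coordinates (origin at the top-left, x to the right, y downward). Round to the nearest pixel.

x = 1237 px, y = 202 px

2360/607 > 9/16, so the 9:16 crop keeps the full height 607 and trims width to 607 × 9/16 = 341.44 px.
Left offset = (2360 − 341.44)/2 = 1009.28 px; top offset = 0.
Top-right is two-thirds across and one-third down within the crop:
x = 1009.28 + 2 × 341.44/3 ≈ 1237; y = 0.00 + 1 × 607.00/3 ≈ 202.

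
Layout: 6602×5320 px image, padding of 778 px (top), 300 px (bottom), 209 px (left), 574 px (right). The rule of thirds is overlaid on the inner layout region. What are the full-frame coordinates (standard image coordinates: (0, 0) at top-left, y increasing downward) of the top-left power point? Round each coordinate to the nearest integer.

(2149, 2192)

Content width = 6602 − 209 − 574 = 5819 px; content height = 5320 − 778 − 300 = 4242 px.
Top-left is one-third across and one-third down within the inner layout region.
x = 209 + 1 × 5819/3 = 209 + 1939.67 ≈ 2149
y = 778 + 1 × 4242/3 = 778 + 1414.00 ≈ 2192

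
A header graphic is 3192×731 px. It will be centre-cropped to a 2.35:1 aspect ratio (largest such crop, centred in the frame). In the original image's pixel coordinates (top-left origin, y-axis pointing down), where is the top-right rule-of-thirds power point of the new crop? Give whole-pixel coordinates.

(1882, 244)

3192/731 > 2.35/1, so the 2.35:1 crop keeps the full height 731 and trims width to 731 × 2.35/1 = 1717.85 px.
Left offset = (3192 − 1717.85)/2 = 737.07 px; top offset = 0.
Top-right is two-thirds across and one-third down within the crop:
x = 737.07 + 2 × 1717.85/3 ≈ 1882; y = 0.00 + 1 × 731.00/3 ≈ 244.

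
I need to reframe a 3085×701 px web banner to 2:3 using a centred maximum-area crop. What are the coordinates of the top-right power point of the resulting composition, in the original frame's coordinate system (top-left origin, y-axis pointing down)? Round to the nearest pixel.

x = 1620 px, y = 234 px

3085/701 > 2/3, so the 2:3 crop keeps the full height 701 and trims width to 701 × 2/3 = 467.33 px.
Left offset = (3085 − 467.33)/2 = 1308.83 px; top offset = 0.
Top-right is two-thirds across and one-third down within the crop:
x = 1308.83 + 2 × 467.33/3 ≈ 1620; y = 0.00 + 1 × 701.00/3 ≈ 234.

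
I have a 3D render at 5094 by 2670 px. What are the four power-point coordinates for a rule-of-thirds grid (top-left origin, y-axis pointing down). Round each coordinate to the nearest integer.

(1698, 890), (3396, 890), (1698, 1780), (3396, 1780)

One third of 5094 is 1698; one third of 2670 is 890.
Vertical third lines at x = 1698 and x = 3396; horizontal third lines at y = 890 and y = 1780.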